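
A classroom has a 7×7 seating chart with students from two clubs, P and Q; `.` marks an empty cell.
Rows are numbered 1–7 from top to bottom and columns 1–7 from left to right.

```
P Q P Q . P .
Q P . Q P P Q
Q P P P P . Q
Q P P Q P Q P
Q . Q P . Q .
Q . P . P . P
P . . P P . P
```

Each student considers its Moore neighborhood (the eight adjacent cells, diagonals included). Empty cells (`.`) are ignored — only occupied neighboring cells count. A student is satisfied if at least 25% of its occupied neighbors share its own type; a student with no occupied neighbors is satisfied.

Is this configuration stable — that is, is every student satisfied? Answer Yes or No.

No

Row 1: (1,1)P 1/3 ok · (1,2)Q 1/4 ok · (1,3)P 1/4 ok · (1,4)Q 1/3 ok · (1,6)P 2/3 ok
Row 2: (2,1)Q 2/5 ok · (2,2)P 4/7 ok · (2,4)Q 1/6 unhappy · (2,5)P 4/6 ok · (2,6)P 3/5 ok · (2,7)Q 1/3 ok
Row 3: (3,1)Q 2/5 ok · (3,2)P 4/7 ok · (3,3)P 5/7 ok · (3,4)P 5/7 ok · (3,5)P 4/7 ok · (3,7)Q 2/4 ok
Row 4: (4,1)Q 2/4 ok · (4,2)P 3/7 ok · (4,3)P 5/7 ok · (4,4)Q 1/7 unhappy · (4,5)P 3/6 ok · (4,6)Q 2/5 ok · (4,7)P 0/3 unhappy
Row 5: (5,1)Q 2/3 ok · (5,3)Q 1/5 unhappy · (5,4)P 4/6 ok · (5,6)Q 1/5 unhappy
Row 6: (6,1)Q 1/2 ok · (6,3)P 2/3 ok · (6,5)P 3/4 ok · (6,7)P 1/2 ok
Row 7: (7,1)P 0/1 unhappy · (7,4)P 3/3 ok · (7,5)P 2/2 ok · (7,7)P 1/1 ok
For instance (2,4) has only 1/6 same-type neighbors, below 1/4.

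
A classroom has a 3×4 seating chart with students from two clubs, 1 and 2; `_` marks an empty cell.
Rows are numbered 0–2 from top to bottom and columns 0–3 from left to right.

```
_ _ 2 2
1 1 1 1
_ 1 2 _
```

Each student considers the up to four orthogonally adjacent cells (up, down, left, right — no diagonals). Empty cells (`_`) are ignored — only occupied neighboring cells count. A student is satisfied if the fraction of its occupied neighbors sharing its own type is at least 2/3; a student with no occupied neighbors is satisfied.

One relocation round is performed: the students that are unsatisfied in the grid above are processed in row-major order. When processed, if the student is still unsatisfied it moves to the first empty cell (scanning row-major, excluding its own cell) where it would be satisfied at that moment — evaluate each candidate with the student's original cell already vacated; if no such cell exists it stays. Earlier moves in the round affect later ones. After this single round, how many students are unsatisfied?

Initially unsatisfied (in order): (0,2), (0,3), (1,2), (1,3), (2,1), (2,2).
  (0,2): no empty cell satisfies it; stays.
  (0,3): no empty cell satisfies it; stays.
  (1,2) → (0,0).
  (1,3) → (0,1).
  (2,1) → (2,0).
  (2,2): now satisfied by earlier moves; stays.
Resulting grid:
1 1 2 2
1 1 _ _
1 _ 2 _
Unsatisfied now: (0,2).

1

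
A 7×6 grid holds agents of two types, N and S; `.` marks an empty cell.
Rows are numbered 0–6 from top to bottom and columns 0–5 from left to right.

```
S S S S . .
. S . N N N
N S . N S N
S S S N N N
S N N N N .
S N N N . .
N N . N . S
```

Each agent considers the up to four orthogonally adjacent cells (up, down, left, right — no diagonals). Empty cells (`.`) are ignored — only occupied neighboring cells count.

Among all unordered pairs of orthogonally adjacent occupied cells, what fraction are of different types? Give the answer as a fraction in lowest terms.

Scan each occupied cell's neighbors to the right and below so each pair is counted once.
Row 0: S(0,0)–S(0,1)= S(0,1)–S(0,2)= S(0,1)–S(1,1)= S(0,2)–S(0,3)= S(0,3)–N(1,3)≠  → 1/5 unlike.
Row 1: S(1,1)–S(2,1)= N(1,3)–N(1,4)= N(1,3)–N(2,3)= N(1,4)–N(1,5)= N(1,4)–S(2,4)≠ N(1,5)–N(2,5)=  → 1/6 unlike.
Row 2: N(2,0)–S(2,1)≠ N(2,0)–S(3,0)≠ S(2,1)–S(3,1)= N(2,3)–S(2,4)≠ N(2,3)–N(3,3)= S(2,4)–N(2,5)≠ S(2,4)–N(3,4)≠ N(2,5)–N(3,5)=  → 5/8 unlike.
Row 3: S(3,0)–S(3,1)= S(3,0)–S(4,0)= S(3,1)–S(3,2)= S(3,1)–N(4,1)≠ S(3,2)–N(3,3)≠ S(3,2)–N(4,2)≠ N(3,3)–N(3,4)= N(3,3)–N(4,3)= N(3,4)–N(3,5)= N(3,4)–N(4,4)=  → 3/10 unlike.
Row 4: S(4,0)–N(4,1)≠ S(4,0)–S(5,0)= N(4,1)–N(4,2)= N(4,1)–N(5,1)= N(4,2)–N(4,3)= N(4,2)–N(5,2)= N(4,3)–N(4,4)= N(4,3)–N(5,3)=  → 1/8 unlike.
Row 5: S(5,0)–N(5,1)≠ S(5,0)–N(6,0)≠ N(5,1)–N(5,2)= N(5,1)–N(6,1)= N(5,2)–N(5,3)= N(5,3)–N(6,3)=  → 2/6 unlike.
Row 6: N(6,0)–N(6,1)=  → 0/1 unlike.
Total adjacent occupied pairs: 44; unlike-type pairs: 13.
13/44 is already in lowest terms.

13/44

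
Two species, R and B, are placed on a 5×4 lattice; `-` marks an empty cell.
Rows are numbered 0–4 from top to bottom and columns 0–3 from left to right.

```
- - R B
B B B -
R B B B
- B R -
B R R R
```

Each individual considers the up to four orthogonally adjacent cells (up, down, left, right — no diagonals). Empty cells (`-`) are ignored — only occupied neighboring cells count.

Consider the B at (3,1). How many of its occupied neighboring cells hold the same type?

Occupied neighbors of (3,1): (2,1)=B, (4,1)=R, (3,2)=R.
Same type (B): 1 of 3.

1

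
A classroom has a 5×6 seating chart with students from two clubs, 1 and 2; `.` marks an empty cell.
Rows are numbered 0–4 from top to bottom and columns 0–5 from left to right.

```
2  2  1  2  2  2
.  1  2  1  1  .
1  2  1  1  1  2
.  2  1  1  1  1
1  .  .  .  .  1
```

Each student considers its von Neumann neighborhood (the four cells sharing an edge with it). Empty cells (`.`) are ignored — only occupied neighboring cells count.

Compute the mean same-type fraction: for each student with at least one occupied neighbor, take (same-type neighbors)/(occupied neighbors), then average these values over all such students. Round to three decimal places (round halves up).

0.538

(0,0)2 1/1
(0,1)2 1/3
(0,2)1 0/3
(0,3)2 1/3
(0,4)2 2/3
(0,5)2 1/1
(1,1)1 0/3
(1,2)2 0/4
(1,3)1 2/4
(1,4)1 2/3
(2,0)1 0/1
(2,1)2 1/4
(2,2)1 2/4
(2,3)1 4/4
(2,4)1 3/4
(2,5)2 0/2
(3,1)2 1/2
(3,2)1 2/3
(3,3)1 3/3
(3,4)1 3/3
(3,5)1 2/3
(4,0)1 — no occupied neighbors
(4,5)1 1/1
Sum over 22 students: 1/1 + 1/3 + 0/3 + 1/3 + 2/3 + 1/1 + 0/3 + 0/4 + 2/4 + 2/3 + 0/1 + 1/4 + 2/4 + 4/4 + 3/4 + 0/2 + 1/2 + 2/3 + 3/3 + 3/3 + 2/3 + 1/1 = 71/6; mean = 71/6 ÷ 22 = 71/132 = 0.537878… → 0.538.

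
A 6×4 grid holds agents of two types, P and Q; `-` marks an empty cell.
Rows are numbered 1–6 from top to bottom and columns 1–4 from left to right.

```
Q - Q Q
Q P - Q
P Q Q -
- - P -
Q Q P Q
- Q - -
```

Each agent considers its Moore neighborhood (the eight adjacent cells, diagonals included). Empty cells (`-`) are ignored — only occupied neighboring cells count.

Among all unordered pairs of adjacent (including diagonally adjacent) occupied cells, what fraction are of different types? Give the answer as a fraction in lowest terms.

Scan each occupied cell's neighbors to the right and below (and the two forward diagonals) so each pair is counted once.
From row 1: 2 unlike of 6 pairs (running 2/6).
From row 2: 4 unlike of 7 pairs (running 6/13).
From row 3: 3 unlike of 4 pairs (running 9/17).
From row 4: 2 unlike of 3 pairs (running 11/20).
From row 5: 3 unlike of 6 pairs (running 14/26).
Total adjacent occupied pairs: 26; unlike-type pairs: 14.
14/26 reduces to 7/13.

7/13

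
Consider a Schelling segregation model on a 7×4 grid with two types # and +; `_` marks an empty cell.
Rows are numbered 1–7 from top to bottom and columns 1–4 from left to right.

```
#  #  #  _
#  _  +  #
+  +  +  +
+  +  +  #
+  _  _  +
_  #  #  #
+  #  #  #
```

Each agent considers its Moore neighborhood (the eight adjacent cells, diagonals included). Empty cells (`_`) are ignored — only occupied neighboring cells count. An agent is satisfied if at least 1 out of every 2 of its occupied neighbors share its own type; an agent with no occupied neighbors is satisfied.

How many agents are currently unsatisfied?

4

(1,1)# 2/2 ✓
(1,2)# 3/4 ✓
(1,3)# 2/3 ✓
(2,1)# 2/4 ✓
(2,3)+ 3/6 ✓
(2,4)# 1/4 ✗
(3,1)+ 3/4 ✓
(3,2)+ 6/7 ✓
(3,3)+ 5/7 ✓
(3,4)+ 3/5 ✓
(4,1)+ 4/4 ✓
(4,2)+ 6/6 ✓
(4,3)+ 5/6 ✓
(4,4)# 0/4 ✗
(5,1)+ 2/3 ✓
(5,4)+ 1/4 ✗
(6,2)# 3/5 ✓
(6,3)# 5/6 ✓
(6,4)# 3/4 ✓
(7,1)+ 0/2 ✗
(7,2)# 3/4 ✓
(7,3)# 5/5 ✓
(7,4)# 3/3 ✓
Unsatisfied: (2,4), (4,4), (5,4), (7,1) — 4 in total.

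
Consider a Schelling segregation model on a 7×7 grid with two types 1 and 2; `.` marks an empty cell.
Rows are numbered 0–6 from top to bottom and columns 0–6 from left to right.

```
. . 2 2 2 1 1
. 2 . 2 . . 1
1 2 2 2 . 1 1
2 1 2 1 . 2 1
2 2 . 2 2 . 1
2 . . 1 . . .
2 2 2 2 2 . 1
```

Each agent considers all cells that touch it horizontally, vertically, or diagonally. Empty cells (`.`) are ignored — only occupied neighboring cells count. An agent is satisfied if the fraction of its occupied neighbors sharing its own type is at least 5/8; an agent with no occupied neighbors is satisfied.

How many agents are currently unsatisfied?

Row 0: (0,2)2 3/3 ok · (0,3)2 3/3 ok · (0,4)2 2/3 ok · (0,5)1 2/3 ok · (0,6)1 2/2 ok
Row 1: (1,1)2 3/4 ok · (1,3)2 5/5 ok · (1,6)1 4/4 ok
Row 2: (2,0)1 1/4 unhappy · (2,1)2 4/6 ok · (2,2)2 5/7 ok · (2,3)2 3/4 ok · (2,5)1 3/4 ok · (2,6)1 3/4 ok
Row 3: (3,0)2 3/5 unhappy · (3,1)1 1/7 unhappy · (3,2)2 5/7 ok · (3,3)1 0/5 unhappy · (3,5)2 1/5 unhappy · (3,6)1 3/4 ok
Row 4: (4,0)2 3/4 ok · (4,1)2 4/5 ok · (4,3)2 2/4 unhappy · (4,4)2 2/4 unhappy · (4,6)1 1/2 unhappy
Row 5: (5,0)2 4/4 ok · (5,3)1 0/5 unhappy
Row 6: (6,0)2 2/2 ok · (6,1)2 3/3 ok · (6,2)2 2/3 ok · (6,3)2 2/3 ok · (6,4)2 1/2 unhappy · (6,6)1 0/0 ok
Unsatisfied: (2,0), (3,0), (3,1), (3,3), (3,5), (4,3), (4,4), (4,6), (5,3), (6,4) — 10 in total.

10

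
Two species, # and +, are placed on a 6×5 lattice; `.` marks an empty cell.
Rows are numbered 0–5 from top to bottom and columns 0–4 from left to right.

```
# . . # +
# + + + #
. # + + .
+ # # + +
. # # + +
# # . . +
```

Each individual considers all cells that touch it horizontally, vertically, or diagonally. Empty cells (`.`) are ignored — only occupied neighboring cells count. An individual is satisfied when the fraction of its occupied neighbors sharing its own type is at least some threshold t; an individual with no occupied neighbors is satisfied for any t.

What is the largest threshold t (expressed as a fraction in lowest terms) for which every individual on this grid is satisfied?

(0,0)# 1/2
(0,3)# 1/4
(0,4)+ 1/3
(1,0)# 2/3
(1,1)+ 2/5
(1,2)+ 4/6
(1,3)+ 4/6
(1,4)# 1/4
(2,1)# 3/7
(2,2)+ 5/8
(2,3)+ 5/7
(3,0)+ 0/3
(3,1)# 4/6
(3,2)# 4/8
(3,3)+ 5/7
(3,4)+ 4/4
(4,1)# 5/6
(4,2)# 4/6
(4,3)+ 4/6
(4,4)+ 4/4
(5,0)# 2/2
(5,1)# 3/3
(5,4)+ 2/2
The smallest same-type fraction is 0/3 at (3,0), which reduces to 0/1. Any threshold above that leaves this individual unsatisfied.

0/1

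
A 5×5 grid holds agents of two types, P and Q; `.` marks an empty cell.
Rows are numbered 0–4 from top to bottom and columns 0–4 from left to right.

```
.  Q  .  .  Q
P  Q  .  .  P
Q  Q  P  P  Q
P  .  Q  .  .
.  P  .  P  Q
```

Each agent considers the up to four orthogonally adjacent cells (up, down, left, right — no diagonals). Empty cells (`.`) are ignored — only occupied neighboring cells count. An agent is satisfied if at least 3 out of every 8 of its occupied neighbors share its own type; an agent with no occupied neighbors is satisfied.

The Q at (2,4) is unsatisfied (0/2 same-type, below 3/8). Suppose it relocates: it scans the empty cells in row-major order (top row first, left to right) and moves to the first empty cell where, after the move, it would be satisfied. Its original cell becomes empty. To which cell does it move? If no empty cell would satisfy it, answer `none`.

(0,0)

Vacating (2,4). Empty cells in order:
  (0,0): 1/2 same-type → satisfied — stop here.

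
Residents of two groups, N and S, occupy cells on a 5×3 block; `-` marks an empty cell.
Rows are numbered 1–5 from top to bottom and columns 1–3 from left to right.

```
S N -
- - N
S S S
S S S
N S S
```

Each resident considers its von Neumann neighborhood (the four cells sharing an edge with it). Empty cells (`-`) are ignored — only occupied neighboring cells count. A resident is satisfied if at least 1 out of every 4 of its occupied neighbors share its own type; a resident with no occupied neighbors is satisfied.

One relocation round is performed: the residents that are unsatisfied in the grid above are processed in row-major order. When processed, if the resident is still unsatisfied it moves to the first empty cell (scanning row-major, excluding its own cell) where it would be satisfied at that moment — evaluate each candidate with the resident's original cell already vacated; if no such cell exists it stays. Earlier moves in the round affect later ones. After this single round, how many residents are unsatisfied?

Initially unsatisfied (in order): (1,1), (1,2), (2,3), (5,1).
  (1,1) → (2,1).
  (1,2): now satisfied by earlier moves; stays.
  (2,3) → (1,1).
  (5,1) → (1,3).
Resulting grid:
N N N
S - -
S S S
S S S
- S S
All satisfied now.

0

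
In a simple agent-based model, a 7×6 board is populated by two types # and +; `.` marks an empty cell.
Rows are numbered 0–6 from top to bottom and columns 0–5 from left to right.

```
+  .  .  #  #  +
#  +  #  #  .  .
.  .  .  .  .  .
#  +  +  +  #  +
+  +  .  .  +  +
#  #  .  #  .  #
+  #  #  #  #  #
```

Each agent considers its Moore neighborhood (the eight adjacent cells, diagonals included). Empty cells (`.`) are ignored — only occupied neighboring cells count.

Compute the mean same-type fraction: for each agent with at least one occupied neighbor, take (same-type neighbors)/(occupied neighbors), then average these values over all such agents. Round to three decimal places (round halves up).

0.573

(0,0)+ 1/2
(0,3)# 3/3
(0,4)# 2/3
(0,5)+ 0/1
(1,0)# 0/2
(1,1)+ 1/3
(1,2)# 2/3
(1,3)# 3/3
(3,0)# 0/3
(3,1)+ 3/4
(3,2)+ 3/3
(3,3)+ 2/3
(3,4)# 0/4
(3,5)+ 2/3
(4,0)+ 2/5
(4,1)+ 3/6
(4,4)+ 3/6
(4,5)+ 2/4
(5,0)# 2/5
(5,1)# 3/6
(5,3)# 3/4
(5,5)# 2/4
(6,0)+ 0/3
(6,1)# 3/4
(6,2)# 4/4
(6,3)# 3/3
(6,4)# 4/4
(6,5)# 2/2
Sum over 28 agents: 1/2 + 3/3 + 2/3 + 0/1 + 0/2 + 1/3 + 2/3 + 3/3 + 0/3 + 3/4 + 3/3 + 2/3 + 0/4 + 2/3 + 2/5 + 3/6 + 3/6 + 2/4 + 2/5 + 3/6 + 3/4 + 2/4 + 0/3 + 3/4 + 4/4 + 3/3 + 4/4 + 2/2 = 321/20; mean = 321/20 ÷ 28 = 321/560 = 0.573214… → 0.573.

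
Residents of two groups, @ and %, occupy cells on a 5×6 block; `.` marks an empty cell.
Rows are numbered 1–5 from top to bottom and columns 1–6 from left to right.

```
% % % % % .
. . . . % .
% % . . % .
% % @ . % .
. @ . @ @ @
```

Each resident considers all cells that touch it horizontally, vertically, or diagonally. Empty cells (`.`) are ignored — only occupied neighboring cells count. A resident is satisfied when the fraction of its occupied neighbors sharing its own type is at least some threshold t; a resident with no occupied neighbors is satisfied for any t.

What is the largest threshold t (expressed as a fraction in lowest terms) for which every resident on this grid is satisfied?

(1,1)% 1/1
(1,2)% 2/2
(1,3)% 2/2
(1,4)% 3/3
(1,5)% 2/2
(2,5)% 3/3
(3,1)% 3/3
(3,2)% 3/4
(3,5)% 2/2
(4,1)% 3/4
(4,2)% 3/5
(4,3)@ 2/4
(4,5)% 1/4
(5,2)@ 1/3
(5,4)@ 2/3
(5,5)@ 2/3
(5,6)@ 1/2
The smallest same-type fraction is 1/4 at (4,5), which reduces to 1/4. Any threshold above that leaves this resident unsatisfied.

1/4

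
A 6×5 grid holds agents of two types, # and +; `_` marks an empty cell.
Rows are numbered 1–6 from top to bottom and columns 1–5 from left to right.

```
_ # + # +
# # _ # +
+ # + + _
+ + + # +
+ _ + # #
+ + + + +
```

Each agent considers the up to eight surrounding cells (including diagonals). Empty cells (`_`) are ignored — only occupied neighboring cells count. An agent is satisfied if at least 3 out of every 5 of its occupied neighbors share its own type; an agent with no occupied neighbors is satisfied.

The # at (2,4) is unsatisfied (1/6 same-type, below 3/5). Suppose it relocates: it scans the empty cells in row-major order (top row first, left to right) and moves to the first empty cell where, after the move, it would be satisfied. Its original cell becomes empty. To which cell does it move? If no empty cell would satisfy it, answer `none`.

Vacating (2,4). Empty cells in order:
  (1,1): 3/3 same-type → satisfied — stop here.

(1,1)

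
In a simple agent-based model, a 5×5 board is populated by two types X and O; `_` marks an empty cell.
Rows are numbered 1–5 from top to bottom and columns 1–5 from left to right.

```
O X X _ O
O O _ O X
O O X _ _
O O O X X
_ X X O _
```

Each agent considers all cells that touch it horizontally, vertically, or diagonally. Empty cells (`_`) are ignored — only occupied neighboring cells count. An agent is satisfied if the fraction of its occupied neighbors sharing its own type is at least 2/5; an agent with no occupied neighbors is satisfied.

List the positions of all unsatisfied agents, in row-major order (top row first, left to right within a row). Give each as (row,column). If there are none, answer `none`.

(1,2), (1,3), (2,4), (2,5), (3,3), (5,2), (5,4)

Row 1: (1,1)O 2/3 ok · (1,2)X 1/4 unhappy · (1,3)X 1/3 unhappy · (1,5)O 1/2 ok
Row 2: (2,1)O 4/5 ok · (2,2)O 4/7 ok · (2,4)O 1/4 unhappy · (2,5)X 0/2 unhappy
Row 3: (3,1)O 5/5 ok · (3,2)O 6/7 ok · (3,3)X 1/6 unhappy
Row 4: (4,1)O 3/4 ok · (4,2)O 4/7 ok · (4,3)O 3/7 ok · (4,4)X 3/5 ok · (4,5)X 1/2 ok
Row 5: (5,2)X 1/4 unhappy · (5,3)X 2/5 ok · (5,4)O 1/4 unhappy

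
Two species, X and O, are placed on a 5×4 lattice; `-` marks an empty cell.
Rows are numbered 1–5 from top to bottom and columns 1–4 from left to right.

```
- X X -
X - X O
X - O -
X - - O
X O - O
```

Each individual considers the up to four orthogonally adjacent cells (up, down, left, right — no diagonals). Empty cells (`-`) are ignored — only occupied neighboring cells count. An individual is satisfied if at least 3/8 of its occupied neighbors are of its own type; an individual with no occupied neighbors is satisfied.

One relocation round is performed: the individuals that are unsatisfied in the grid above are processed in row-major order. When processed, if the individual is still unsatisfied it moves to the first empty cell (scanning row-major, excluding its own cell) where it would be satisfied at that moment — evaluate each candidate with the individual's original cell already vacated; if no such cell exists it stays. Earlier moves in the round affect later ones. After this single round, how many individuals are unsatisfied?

Initially unsatisfied (in order): (2,3), (2,4), (3,3), (5,2).
  (2,3) → (1,1).
  (2,4): now satisfied by earlier moves; stays.
  (3,3): now satisfied by earlier moves; stays.
  (5,2) → (1,4).
Resulting grid:
X X X O
X - - O
X - O -
X - - O
X - - O
All satisfied now.

0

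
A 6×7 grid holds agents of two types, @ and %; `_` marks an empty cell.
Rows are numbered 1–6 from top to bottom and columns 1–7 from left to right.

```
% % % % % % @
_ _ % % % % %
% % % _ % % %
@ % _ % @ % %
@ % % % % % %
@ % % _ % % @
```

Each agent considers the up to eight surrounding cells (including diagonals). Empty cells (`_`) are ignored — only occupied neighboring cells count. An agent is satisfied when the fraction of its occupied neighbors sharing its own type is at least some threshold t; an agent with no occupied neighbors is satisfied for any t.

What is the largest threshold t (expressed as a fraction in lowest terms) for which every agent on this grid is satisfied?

Row 1: (1,1)% 1/1 · (1,2)% 3/3 · (1,3)% 4/4 · (1,4)% 5/5 · (1,5)% 5/5 · (1,6)% 4/5 · (1,7)@ 0/3
Row 2: (2,3)% 6/6 · (2,4)% 7/7 · (2,5)% 7/7 · (2,6)% 7/8 · (2,7)% 4/5
Row 3: (3,1)% 2/3 · (3,2)% 4/5 · (3,3)% 5/5 · (3,5)% 6/7 · (3,6)% 7/8 · (3,7)% 5/5
Row 4: (4,1)@ 1/5 · (4,2)% 5/7 · (4,4)% 5/6 · (4,5)@ 0/7 · (4,6)% 7/8 · (4,7)% 5/5
Row 5: (5,1)@ 2/5 · (5,2)% 4/7 · (5,3)% 6/6 · (5,4)% 5/6 · (5,5)% 6/7 · (5,6)% 6/8 · (5,7)% 4/5
Row 6: (6,1)@ 1/3 · (6,2)% 3/5 · (6,3)% 4/4 · (6,5)% 4/4 · (6,6)% 4/5 · (6,7)@ 0/3
The smallest same-type fraction is 0/3 at (1,7), which reduces to 0/1. Any threshold above that leaves this agent unsatisfied.

0/1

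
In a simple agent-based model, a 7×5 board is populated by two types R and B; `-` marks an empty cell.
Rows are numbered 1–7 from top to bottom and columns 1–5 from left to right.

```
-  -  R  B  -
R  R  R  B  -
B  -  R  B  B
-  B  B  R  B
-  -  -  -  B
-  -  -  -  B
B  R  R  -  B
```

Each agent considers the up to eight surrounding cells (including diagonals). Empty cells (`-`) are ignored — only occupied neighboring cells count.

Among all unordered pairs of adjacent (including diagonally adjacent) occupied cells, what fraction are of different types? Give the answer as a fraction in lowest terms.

Scan each occupied cell's neighbors to the right and below (and the two forward diagonals) so each pair is counted once.
Row 1: R(1,3)–B(1,4)≠ R(1,3)–R(2,3)= R(1,3)–B(2,4)≠ R(1,3)–R(2,2)= B(1,4)–B(2,4)= B(1,4)–R(2,3)≠  → 3/6 unlike.
Row 2: R(2,1)–R(2,2)= R(2,1)–B(3,1)≠ R(2,2)–R(2,3)= R(2,2)–R(3,3)= R(2,2)–B(3,1)≠ R(2,3)–B(2,4)≠ R(2,3)–R(3,3)= R(2,3)–B(3,4)≠ B(2,4)–B(3,4)= B(2,4)–B(3,5)= B(2,4)–R(3,3)≠  → 5/11 unlike.
Row 3: B(3,1)–B(4,2)= R(3,3)–B(3,4)≠ R(3,3)–B(4,3)≠ R(3,3)–R(4,4)= R(3,3)–B(4,2)≠ B(3,4)–B(3,5)= B(3,4)–R(4,4)≠ B(3,4)–B(4,5)= B(3,4)–B(4,3)= B(3,5)–B(4,5)= B(3,5)–R(4,4)≠  → 5/11 unlike.
Row 4: B(4,2)–B(4,3)= B(4,3)–R(4,4)≠ R(4,4)–B(4,5)≠ R(4,4)–B(5,5)≠ B(4,5)–B(5,5)=  → 3/5 unlike.
Row 5: B(5,5)–B(6,5)=  → 0/1 unlike.
Row 6: B(6,5)–B(7,5)=  → 0/1 unlike.
Row 7: B(7,1)–R(7,2)≠ R(7,2)–R(7,3)=  → 1/2 unlike.
Total adjacent occupied pairs: 37; unlike-type pairs: 17.
17/37 is already in lowest terms.

17/37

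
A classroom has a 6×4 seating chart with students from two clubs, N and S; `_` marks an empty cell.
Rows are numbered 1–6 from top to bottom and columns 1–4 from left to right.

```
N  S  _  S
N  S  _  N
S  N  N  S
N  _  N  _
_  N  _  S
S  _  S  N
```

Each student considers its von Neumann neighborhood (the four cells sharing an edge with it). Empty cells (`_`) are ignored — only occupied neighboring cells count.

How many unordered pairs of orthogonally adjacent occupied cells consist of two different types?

Scan each occupied cell's neighbors to the right and below so each pair is counted once.
From row 1: 2 unlike of 4 pairs (running 2/4).
From row 2: 4 unlike of 4 pairs (running 6/8).
From row 3: 3 unlike of 5 pairs (running 9/13).
From row 5: 1 unlike of 1 pairs (running 10/14).
From row 6: 1 unlike of 1 pairs (running 11/15).
Total adjacent occupied pairs: 15; unlike-type pairs: 11.

11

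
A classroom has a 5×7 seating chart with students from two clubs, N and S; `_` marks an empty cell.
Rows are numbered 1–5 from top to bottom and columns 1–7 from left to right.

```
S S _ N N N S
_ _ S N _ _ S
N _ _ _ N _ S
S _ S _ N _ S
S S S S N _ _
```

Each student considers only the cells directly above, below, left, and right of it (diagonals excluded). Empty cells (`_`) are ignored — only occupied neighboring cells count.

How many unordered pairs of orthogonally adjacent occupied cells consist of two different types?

Scan each occupied cell's neighbors to the right and below so each pair is counted once.
From row 1: 1 unlike of 6 pairs (running 1/6).
From row 2: 1 unlike of 2 pairs (running 2/8).
From row 3: 1 unlike of 3 pairs (running 3/11).
From row 4: 0 unlike of 3 pairs (running 3/14).
From row 5: 1 unlike of 4 pairs (running 4/18).
Total adjacent occupied pairs: 18; unlike-type pairs: 4.

4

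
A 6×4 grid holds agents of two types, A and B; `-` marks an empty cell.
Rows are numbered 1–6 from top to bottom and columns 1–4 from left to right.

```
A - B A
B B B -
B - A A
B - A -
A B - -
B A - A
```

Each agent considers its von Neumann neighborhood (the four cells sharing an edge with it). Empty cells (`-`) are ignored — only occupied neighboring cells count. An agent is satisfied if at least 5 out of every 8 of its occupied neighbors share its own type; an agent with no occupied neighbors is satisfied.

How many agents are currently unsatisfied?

8

(1,1)A 0/1 unhappy
(1,3)B 1/2 unhappy
(1,4)A 0/1 unhappy
(2,1)B 2/3 ok
(2,2)B 2/2 ok
(2,3)B 2/3 ok
(3,1)B 2/2 ok
(3,3)A 2/3 ok
(3,4)A 1/1 ok
(4,1)B 1/2 unhappy
(4,3)A 1/1 ok
(5,1)A 0/3 unhappy
(5,2)B 0/2 unhappy
(6,1)B 0/2 unhappy
(6,2)A 0/2 unhappy
(6,4)A 0/0 ok
Unsatisfied: (1,1), (1,3), (1,4), (4,1), (5,1), (5,2), (6,1), (6,2) — 8 in total.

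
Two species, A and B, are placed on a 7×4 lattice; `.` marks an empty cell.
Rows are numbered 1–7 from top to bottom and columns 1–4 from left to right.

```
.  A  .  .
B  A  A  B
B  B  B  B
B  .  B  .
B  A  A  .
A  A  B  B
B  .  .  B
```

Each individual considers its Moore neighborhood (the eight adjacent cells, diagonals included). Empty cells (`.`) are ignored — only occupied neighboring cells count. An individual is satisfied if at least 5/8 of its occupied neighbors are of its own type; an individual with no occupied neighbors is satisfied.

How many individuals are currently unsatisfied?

(1,2)A 2/3 satisfied
(2,1)B 2/4 not
(2,2)A 2/6 not
(2,3)A 2/6 not
(2,4)B 2/3 satisfied
(3,1)B 3/4 satisfied
(3,2)B 5/7 satisfied
(3,3)B 4/6 satisfied
(3,4)B 3/4 satisfied
(4,1)B 3/4 satisfied
(4,3)B 3/5 not
(5,1)B 1/4 not
(5,2)A 3/7 not
(5,3)A 2/5 not
(6,1)A 2/4 not
(6,2)A 3/6 not
(6,3)B 2/5 not
(6,4)B 2/3 satisfied
(7,1)B 0/2 not
(7,4)B 2/2 satisfied
Unsatisfied: (2,1), (2,2), (2,3), (4,3), (5,1), (5,2), (5,3), (6,1), (6,2), (6,3), (7,1) — 11 in total.

11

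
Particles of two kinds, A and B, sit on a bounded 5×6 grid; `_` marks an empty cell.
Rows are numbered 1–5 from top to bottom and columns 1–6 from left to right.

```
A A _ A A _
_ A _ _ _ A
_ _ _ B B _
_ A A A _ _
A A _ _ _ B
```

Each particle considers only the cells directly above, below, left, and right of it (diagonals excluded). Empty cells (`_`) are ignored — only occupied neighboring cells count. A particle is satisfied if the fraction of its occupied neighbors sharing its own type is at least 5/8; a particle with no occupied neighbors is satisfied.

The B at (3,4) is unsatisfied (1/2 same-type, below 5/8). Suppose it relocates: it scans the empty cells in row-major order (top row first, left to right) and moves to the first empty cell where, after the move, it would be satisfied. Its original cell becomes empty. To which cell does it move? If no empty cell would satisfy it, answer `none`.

Vacating (3,4). Empty cells in order:
  (1,3): 0/2 same-type → still unsatisfied.
  (1,6): 0/2 same-type → still unsatisfied.
  (2,1): 0/2 same-type → still unsatisfied.
  (2,3): 0/1 same-type → still unsatisfied.
  (2,4): 0/1 same-type → still unsatisfied.
  (2,5): 1/3 same-type → still unsatisfied.
  (3,1): 0/0 same-type → satisfied — stop here.

(3,1)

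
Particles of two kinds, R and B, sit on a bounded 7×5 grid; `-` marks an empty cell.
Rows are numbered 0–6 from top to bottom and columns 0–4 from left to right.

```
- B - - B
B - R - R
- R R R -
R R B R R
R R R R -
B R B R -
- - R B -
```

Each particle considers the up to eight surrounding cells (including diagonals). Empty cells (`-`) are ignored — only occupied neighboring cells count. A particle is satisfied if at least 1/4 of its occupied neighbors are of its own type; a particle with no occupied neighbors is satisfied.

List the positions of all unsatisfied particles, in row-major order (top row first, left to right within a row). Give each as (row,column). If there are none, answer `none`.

(0,4), (3,2), (5,0), (5,2)

(0,1)B 1/2 satisfied
(0,4)B 0/1 not
(1,0)B 1/2 satisfied
(1,2)R 3/4 satisfied
(1,4)R 1/2 satisfied
(2,1)R 4/6 satisfied
(2,2)R 5/6 satisfied
(2,3)R 5/6 satisfied
(3,0)R 4/4 satisfied
(3,1)R 6/7 satisfied
(3,2)B 0/8 not
(3,3)R 5/6 satisfied
(3,4)R 3/3 satisfied
(4,0)R 4/5 satisfied
(4,1)R 5/8 satisfied
(4,2)R 6/8 satisfied
(4,3)R 4/6 satisfied
(5,0)B 0/3 not
(5,1)R 4/6 satisfied
(5,2)B 1/7 not
(5,3)R 3/5 satisfied
(6,2)R 2/4 satisfied
(6,3)B 1/3 satisfied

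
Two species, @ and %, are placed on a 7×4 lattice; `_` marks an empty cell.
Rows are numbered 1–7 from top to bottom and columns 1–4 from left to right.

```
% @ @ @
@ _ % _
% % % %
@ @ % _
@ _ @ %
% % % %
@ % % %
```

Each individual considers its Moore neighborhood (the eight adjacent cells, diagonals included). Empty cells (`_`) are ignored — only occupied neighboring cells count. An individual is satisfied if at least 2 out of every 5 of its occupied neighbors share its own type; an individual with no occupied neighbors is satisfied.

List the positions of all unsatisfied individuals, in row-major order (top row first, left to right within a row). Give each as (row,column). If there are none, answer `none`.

(1,1), (2,1), (3,1), (5,3), (7,1)

Row 1: (1,1)% 0/2 unhappy · (1,2)@ 2/4 ok · (1,3)@ 2/3 ok · (1,4)@ 1/2 ok
Row 2: (2,1)@ 1/4 unhappy · (2,3)% 3/6 ok
Row 3: (3,1)% 1/4 unhappy · (3,2)% 4/7 ok · (3,3)% 4/5 ok · (3,4)% 3/3 ok
Row 4: (4,1)@ 2/4 ok · (4,2)@ 3/7 ok · (4,3)% 4/6 ok
Row 5: (5,1)@ 2/4 ok · (5,3)@ 1/6 unhappy · (5,4)% 3/4 ok
Row 6: (6,1)% 2/4 ok · (6,2)% 4/7 ok · (6,3)% 6/7 ok · (6,4)% 4/5 ok
Row 7: (7,1)@ 0/3 unhappy · (7,2)% 4/5 ok · (7,3)% 5/5 ok · (7,4)% 3/3 ok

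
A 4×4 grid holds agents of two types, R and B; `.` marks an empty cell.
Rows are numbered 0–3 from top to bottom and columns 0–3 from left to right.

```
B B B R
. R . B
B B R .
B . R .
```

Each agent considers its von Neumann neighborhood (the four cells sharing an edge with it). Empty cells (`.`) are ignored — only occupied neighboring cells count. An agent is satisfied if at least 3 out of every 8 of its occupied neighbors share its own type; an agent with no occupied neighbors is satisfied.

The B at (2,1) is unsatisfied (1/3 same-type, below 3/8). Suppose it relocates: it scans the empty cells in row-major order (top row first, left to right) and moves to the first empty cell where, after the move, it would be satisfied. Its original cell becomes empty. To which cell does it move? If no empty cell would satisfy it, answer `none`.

(1,0)

Vacating (2,1). Empty cells in order:
  (1,0): 2/3 same-type → satisfied — stop here.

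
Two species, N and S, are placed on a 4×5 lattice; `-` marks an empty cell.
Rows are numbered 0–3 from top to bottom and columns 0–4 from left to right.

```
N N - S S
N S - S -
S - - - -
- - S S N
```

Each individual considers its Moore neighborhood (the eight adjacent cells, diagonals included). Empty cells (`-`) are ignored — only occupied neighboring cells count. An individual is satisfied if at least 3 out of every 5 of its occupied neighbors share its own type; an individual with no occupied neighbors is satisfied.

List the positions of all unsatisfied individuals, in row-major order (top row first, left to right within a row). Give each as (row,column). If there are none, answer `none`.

Row 0: (0,0)N 2/3 ✓ · (0,1)N 2/3 ✓ · (0,3)S 2/2 ✓ · (0,4)S 2/2 ✓
Row 1: (1,0)N 2/4 ✗ · (1,1)S 1/4 ✗ · (1,3)S 2/2 ✓
Row 2: (2,0)S 1/2 ✗
Row 3: (3,2)S 1/1 ✓ · (3,3)S 1/2 ✗ · (3,4)N 0/1 ✗

(1,0), (1,1), (2,0), (3,3), (3,4)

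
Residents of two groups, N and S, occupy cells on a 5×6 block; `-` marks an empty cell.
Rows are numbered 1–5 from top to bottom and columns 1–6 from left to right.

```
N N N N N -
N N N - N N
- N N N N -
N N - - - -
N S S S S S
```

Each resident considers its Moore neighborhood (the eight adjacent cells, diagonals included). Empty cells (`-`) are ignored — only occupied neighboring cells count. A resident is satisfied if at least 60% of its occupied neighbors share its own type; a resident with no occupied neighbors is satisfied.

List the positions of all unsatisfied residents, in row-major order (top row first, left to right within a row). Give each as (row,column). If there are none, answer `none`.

(5,2)

(1,1)N 3/3 ok
(1,2)N 5/5 ok
(1,3)N 4/4 ok
(1,4)N 4/4 ok
(1,5)N 3/3 ok
(2,1)N 4/4 ok
(2,2)N 7/7 ok
(2,3)N 7/7 ok
(2,5)N 5/5 ok
(2,6)N 3/3 ok
(3,2)N 6/6 ok
(3,3)N 5/5 ok
(3,4)N 4/4 ok
(3,5)N 3/3 ok
(4,1)N 3/4 ok
(4,2)N 4/6 ok
(5,1)N 2/3 ok
(5,2)S 1/4 unhappy
(5,3)S 2/3 ok
(5,4)S 2/2 ok
(5,5)S 2/2 ok
(5,6)S 1/1 ok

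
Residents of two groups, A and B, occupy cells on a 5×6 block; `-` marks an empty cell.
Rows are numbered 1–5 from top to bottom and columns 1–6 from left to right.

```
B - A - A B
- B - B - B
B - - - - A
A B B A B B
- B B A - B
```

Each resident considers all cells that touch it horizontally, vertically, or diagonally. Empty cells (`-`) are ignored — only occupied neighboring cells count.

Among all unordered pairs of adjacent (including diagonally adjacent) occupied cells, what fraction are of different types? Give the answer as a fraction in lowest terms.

17/31

Scan each occupied cell's neighbors to the right and below (and the two forward diagonals) so each pair is counted once.
Row 1: B(1,1)–B(2,2)= A(1,3)–B(2,4)≠ A(1,3)–B(2,2)≠ A(1,5)–B(1,6)≠ A(1,5)–B(2,6)≠ A(1,5)–B(2,4)≠ B(1,6)–B(2,6)=  → 5/7 unlike.
Row 2: B(2,2)–B(3,1)= B(2,6)–A(3,6)≠  → 1/2 unlike.
Row 3: B(3,1)–A(4,1)≠ B(3,1)–B(4,2)= A(3,6)–B(4,6)≠ A(3,6)–B(4,5)≠  → 3/4 unlike.
Row 4: A(4,1)–B(4,2)≠ A(4,1)–B(5,2)≠ B(4,2)–B(4,3)= B(4,2)–B(5,2)= B(4,2)–B(5,3)= B(4,3)–A(4,4)≠ B(4,3)–B(5,3)= B(4,3)–A(5,4)≠ B(4,3)–B(5,2)= A(4,4)–B(4,5)≠ A(4,4)–A(5,4)= A(4,4)–B(5,3)≠ B(4,5)–B(4,6)= B(4,5)–B(5,6)= B(4,5)–A(5,4)≠ B(4,6)–B(5,6)=  → 7/16 unlike.
Row 5: B(5,2)–B(5,3)= B(5,3)–A(5,4)≠  → 1/2 unlike.
Total adjacent occupied pairs: 31; unlike-type pairs: 17.
17/31 is already in lowest terms.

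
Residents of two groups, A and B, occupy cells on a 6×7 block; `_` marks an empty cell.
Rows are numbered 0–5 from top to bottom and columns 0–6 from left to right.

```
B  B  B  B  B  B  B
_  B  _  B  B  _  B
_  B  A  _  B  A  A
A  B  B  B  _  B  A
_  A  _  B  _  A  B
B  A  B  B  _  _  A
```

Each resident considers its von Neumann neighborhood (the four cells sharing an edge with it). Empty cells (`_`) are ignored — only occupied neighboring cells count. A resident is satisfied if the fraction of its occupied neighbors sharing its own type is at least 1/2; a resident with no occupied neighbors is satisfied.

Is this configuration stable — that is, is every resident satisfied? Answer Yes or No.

Row 0: (0,0)B 1/1 ok · (0,1)B 3/3 ok · (0,2)B 2/2 ok · (0,3)B 3/3 ok · (0,4)B 3/3 ok · (0,5)B 2/2 ok · (0,6)B 2/2 ok
Row 1: (1,1)B 2/2 ok · (1,3)B 2/2 ok · (1,4)B 3/3 ok · (1,6)B 1/2 ok
Row 2: (2,1)B 2/3 ok · (2,2)A 0/2 unhappy · (2,4)B 1/2 ok · (2,5)A 1/3 unhappy · (2,6)A 2/3 ok
Row 3: (3,0)A 0/1 unhappy · (3,1)B 2/4 ok · (3,2)B 2/3 ok · (3,3)B 2/2 ok · (3,5)B 0/3 unhappy · (3,6)A 1/3 unhappy
Row 4: (4,1)A 1/2 ok · (4,3)B 2/2 ok · (4,5)A 0/2 unhappy · (4,6)B 0/3 unhappy
Row 5: (5,0)B 0/1 unhappy · (5,1)A 1/3 unhappy · (5,2)B 1/2 ok · (5,3)B 2/2 ok · (5,6)A 0/1 unhappy
For instance (2,2) has only 0/2 same-type neighbors, below 1/2.

No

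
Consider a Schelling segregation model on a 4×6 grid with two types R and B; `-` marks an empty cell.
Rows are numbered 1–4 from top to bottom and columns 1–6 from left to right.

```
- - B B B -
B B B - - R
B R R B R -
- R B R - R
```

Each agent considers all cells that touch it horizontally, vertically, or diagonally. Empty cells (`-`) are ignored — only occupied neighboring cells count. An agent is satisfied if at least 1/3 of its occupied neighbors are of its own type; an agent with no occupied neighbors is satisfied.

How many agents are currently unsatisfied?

Row 1: (1,3)B 3/3 ok · (1,4)B 3/3 ok · (1,5)B 1/2 ok
Row 2: (2,1)B 2/3 ok · (2,2)B 4/6 ok · (2,3)B 4/6 ok · (2,6)R 1/2 ok
Row 3: (3,1)B 2/4 ok · (3,2)R 2/7 unhappy · (3,3)R 3/7 ok · (3,4)B 2/5 ok · (3,5)R 3/4 ok
Row 4: (4,2)R 2/4 ok · (4,3)B 1/5 unhappy · (4,4)R 2/4 ok · (4,6)R 1/1 ok
Unsatisfied: (3,2), (4,3) — 2 in total.

2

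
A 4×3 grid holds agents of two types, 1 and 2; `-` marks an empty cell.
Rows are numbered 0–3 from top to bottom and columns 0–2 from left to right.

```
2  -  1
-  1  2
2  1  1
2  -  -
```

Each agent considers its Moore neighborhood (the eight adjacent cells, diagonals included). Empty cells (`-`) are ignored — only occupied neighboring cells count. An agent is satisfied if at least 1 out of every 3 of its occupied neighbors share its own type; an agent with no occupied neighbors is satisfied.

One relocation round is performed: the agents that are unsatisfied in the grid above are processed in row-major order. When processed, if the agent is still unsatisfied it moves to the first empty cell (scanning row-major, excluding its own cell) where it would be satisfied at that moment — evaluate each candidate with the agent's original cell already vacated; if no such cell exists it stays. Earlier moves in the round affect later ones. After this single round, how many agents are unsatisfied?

0

Initially unsatisfied (in order): (0,0), (1,2).
  (0,0) → (0,1).
  (1,2) → (0,0).
Resulting grid:
2 2 1
- 1 -
2 1 1
2 - -
All satisfied now.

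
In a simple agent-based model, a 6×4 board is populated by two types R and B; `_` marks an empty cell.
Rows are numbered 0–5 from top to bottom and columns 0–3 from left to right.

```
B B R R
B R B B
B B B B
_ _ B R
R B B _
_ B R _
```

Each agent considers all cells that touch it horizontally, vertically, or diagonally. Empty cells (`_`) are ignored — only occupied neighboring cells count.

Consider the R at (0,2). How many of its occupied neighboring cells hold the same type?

Occupied neighbors of (0,2): (0,1)=B, (0,3)=R, (1,1)=R, (1,2)=B, (1,3)=B.
Same type (R): 2 of 5.

2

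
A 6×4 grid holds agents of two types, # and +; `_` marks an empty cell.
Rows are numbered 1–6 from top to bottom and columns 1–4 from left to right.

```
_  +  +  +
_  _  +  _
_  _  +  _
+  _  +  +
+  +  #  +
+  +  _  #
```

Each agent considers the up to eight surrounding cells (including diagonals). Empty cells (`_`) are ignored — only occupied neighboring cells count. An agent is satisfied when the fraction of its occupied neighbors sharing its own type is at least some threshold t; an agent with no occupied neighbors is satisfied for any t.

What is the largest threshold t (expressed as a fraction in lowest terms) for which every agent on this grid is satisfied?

Row 1: (1,2)+ 2/2 · (1,3)+ 3/3 · (1,4)+ 2/2
Row 2: (2,3)+ 4/4
Row 3: (3,3)+ 3/3
Row 4: (4,1)+ 2/2 · (4,3)+ 4/5 · (4,4)+ 3/4
Row 5: (5,1)+ 4/4 · (5,2)+ 5/6 · (5,3)# 1/6 · (5,4)+ 2/4
Row 6: (6,1)+ 3/3 · (6,2)+ 3/4 · (6,4)# 1/2
The smallest same-type fraction is 1/6 at (5,3), which reduces to 1/6. Any threshold above that leaves this agent unsatisfied.

1/6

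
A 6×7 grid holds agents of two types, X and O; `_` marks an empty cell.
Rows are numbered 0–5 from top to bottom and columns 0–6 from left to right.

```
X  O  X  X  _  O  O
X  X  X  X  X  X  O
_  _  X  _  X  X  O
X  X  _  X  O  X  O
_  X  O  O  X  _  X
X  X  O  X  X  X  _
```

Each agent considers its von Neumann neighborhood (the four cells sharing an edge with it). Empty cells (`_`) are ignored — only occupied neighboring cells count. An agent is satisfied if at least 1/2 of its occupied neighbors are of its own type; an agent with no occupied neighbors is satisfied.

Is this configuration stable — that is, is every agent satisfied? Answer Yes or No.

No

Row 0: (0,0)X 1/2 satisfied · (0,1)O 0/3 not · (0,2)X 2/3 satisfied · (0,3)X 2/2 satisfied · (0,5)O 1/2 satisfied · (0,6)O 2/2 satisfied
Row 1: (1,0)X 2/2 satisfied · (1,1)X 2/3 satisfied · (1,2)X 4/4 satisfied · (1,3)X 3/3 satisfied · (1,4)X 3/3 satisfied · (1,5)X 2/4 satisfied · (1,6)O 2/3 satisfied
Row 2: (2,2)X 1/1 satisfied · (2,4)X 2/3 satisfied · (2,5)X 3/4 satisfied · (2,6)O 2/3 satisfied
Row 3: (3,0)X 1/1 satisfied · (3,1)X 2/2 satisfied · (3,3)X 0/2 not · (3,4)O 0/4 not · (3,5)X 1/3 not · (3,6)O 1/3 not
Row 4: (4,1)X 2/3 satisfied · (4,2)O 2/3 satisfied · (4,3)O 1/4 not · (4,4)X 1/3 not · (4,6)X 0/1 not
Row 5: (5,0)X 1/1 satisfied · (5,1)X 2/3 satisfied · (5,2)O 1/3 not · (5,3)X 1/3 not · (5,4)X 3/3 satisfied · (5,5)X 1/1 satisfied
For instance (0,1) has only 0/3 same-type neighbors, below 1/2.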